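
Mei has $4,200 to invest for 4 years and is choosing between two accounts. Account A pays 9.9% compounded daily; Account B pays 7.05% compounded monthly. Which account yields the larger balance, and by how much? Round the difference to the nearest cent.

Account A growth factor: (1 + 0.099/365)^1460 ≈ 1.485789537; balance ≈ 6,240.3161.
Account B growth factor: (1 + 0.005875)^48 ≈ 1.324685212; balance ≈ 5,563.6779.
Account A is larger by 676.6382.

Account A, by $676.64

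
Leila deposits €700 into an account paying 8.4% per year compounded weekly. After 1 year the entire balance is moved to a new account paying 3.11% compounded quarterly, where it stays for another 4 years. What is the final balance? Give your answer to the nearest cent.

After 1 years at 8.4%: 700 × 1.08755518 ≈ 761.2886.
Then 4 years at 3.11%: 761.2886 × 1.13192405 ≈ 861.7209.

€861.72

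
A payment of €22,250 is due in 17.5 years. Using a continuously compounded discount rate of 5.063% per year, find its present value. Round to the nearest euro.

P = A·e^(−rt) = 22,250·e^(−0.886025).
e^(−0.886025) ≈ 0.41229135798, so P ≈ 9,173.4827.

€9,173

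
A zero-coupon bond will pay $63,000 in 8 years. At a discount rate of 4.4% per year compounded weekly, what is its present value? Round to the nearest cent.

$44,313.24

Periodic rate = 4.4%/52 = 0.000846154; 416 periods.
P = 63,000/(1 + 0.044/52)^416 ≈ 63,000/1.4216969039 ≈ 44,313.2427.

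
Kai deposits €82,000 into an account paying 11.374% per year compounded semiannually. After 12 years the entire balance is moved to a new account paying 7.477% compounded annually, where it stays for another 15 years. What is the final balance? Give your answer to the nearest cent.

€912,146.45

Phase 1: 82,000·(1 + 0.05687)^24 ≈ 309,265.5462.
Phase 2: 309,265.5462·(1 + 0.07477)^15 ≈ 912,146.4504.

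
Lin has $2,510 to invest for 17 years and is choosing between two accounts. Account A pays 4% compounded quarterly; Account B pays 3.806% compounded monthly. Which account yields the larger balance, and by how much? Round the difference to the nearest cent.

Account A growth factor: (1 + 0.01)^68 ≈ 1.967222202; balance ≈ 4,937.7277.
Account B growth factor: (1 + 0.03806/12)^204 ≈ 1.907886526; balance ≈ 4,788.7952.
Account A is larger by 148.9325.

Account A, by $148.93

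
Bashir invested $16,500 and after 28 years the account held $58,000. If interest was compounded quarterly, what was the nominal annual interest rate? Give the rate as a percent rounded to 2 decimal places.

4.51%

(1 + r/4)^112 = 58,000/16,500 = 3.51515.
1 + r/4 = 3.51515^(1/112) ≈ 1.011287, so r/4 ≈ 0.0112872.
r ≈ 4·0.0112872 = 4.51487%.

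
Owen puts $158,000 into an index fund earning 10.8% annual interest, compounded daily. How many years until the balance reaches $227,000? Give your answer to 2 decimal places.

We need (1 + 0.00029589)^(365t) = 1.4367, so 365t = ln 1.4367 / ln 1.000296 ≈ 1224.8068.
t ≈ 1224.8068/365 = 3.3556 years.

3.36 years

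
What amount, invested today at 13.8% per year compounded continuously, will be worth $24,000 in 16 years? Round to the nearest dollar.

P = A·e^(−rt) = 24,000·e^(−2.208).
e^(−2.208) ≈ 0.10992026936, so P ≈ 2,638.0865.

$2,638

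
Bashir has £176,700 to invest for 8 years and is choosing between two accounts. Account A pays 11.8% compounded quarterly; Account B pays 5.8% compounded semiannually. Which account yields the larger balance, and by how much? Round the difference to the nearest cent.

Account A growth factor: (1 + 0.0295)^32 ≈ 2.53538099476; balance ≈ 448,001.8218.
Account B growth factor: (1 + 0.029)^16 ≈ 1.57995965141; balance ≈ 279,178.8704.
Account A is larger by 168,822.9514.

Account A, by £168,822.95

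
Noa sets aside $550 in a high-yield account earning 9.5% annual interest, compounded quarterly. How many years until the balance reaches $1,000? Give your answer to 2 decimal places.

6.37 years

(1 + 0.02375)^(4t) = 1,000/550 = 1.8182.
4t·ln(1 + 0.02375) = ln(1.8182); 4t = 0.59784/0.0234724 ≈ 25.4698.
t ≈ 6.3675 years.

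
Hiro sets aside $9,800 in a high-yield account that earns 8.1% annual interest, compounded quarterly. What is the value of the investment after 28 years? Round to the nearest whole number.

$92,548

Periodic rate = 8.1%/4 = 0.02025; periods = 4·28 = 112.
A = 9,800·(1 + 0.02025)^112 ≈ 9,800·9.4436435411 ≈ 92,547.7067.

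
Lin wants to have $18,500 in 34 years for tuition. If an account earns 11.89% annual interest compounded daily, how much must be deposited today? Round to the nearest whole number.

$325

Periodic rate = 11.89%/365 = 0.000325753; 12410 periods.
P = 18,500/(1 + 0.1189/365)^12410 ≈ 18,500/56.936789569 ≈ 324.9217.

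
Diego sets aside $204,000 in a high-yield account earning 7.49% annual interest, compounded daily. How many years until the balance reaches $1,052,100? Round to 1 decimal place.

(1 + 0.000205205)^(365t) = 1,052,100/204,000 = 5.1574.
365t·ln(1 + 0.000205205) = ln(5.1574); 365t = 1.6404/0.000205184 ≈ 7994.8731.
t ≈ 21.9038 years.

21.9 years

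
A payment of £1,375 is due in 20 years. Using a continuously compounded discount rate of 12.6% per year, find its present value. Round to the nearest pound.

P = A·e^(−rt) = 1,375·e^(−2.52).
e^(−2.52) ≈ 0.08045960675, so P ≈ 110.6320.

£111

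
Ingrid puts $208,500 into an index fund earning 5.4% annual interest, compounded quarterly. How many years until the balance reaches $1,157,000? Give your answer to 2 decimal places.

We need (1 + 0.0135)^(4t) = 5.5492, so 4t = ln 5.5492 / ln 1.0135 ≈ 127.7917.
t ≈ 127.7917/4 = 31.9479 years.

31.95 years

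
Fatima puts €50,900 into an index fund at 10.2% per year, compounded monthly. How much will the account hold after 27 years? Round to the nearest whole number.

Periodic rate = 10.2%/12 = 0.0085; periods = 12·27 = 324.
A = 50,900·(1 + 0.0085)^324 ≈ 50,900·15.5235993621 ≈ 790,151.2075.

€790,151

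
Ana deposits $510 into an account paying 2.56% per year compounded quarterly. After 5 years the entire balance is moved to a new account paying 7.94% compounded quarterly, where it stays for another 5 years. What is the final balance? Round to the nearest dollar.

After 5 years at 2.56%: 510 × 1.13608954 ≈ 579.4057.
Then 5 years at 7.94%: 579.4057 × 1.48158306 ≈ 858.4376.

$858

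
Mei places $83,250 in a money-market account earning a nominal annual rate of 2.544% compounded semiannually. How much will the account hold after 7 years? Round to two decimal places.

Growth factor = (1 + 0.01272)^14 ≈ 1.1935796784.
A ≈ 83,250 × 1.1935796784 ≈ 99,365.5082.

$99,365.51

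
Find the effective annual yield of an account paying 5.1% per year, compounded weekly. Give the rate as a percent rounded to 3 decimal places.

EAR = (1 + 5.1%/52)^52 − 1 = (1 + 0.000980769)^52 − 1.
(1 + 0.000980769)^52 ≈ 1.052297, so EAR ≈ 5.22966%.

5.230%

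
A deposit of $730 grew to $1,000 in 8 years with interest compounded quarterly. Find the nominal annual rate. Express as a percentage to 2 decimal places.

3.95%

(1 + r/4)^32 = 1,000/730 = 1.36986.
1 + r/4 = 1.36986^(1/32) ≈ 1.009883, so r/4 ≈ 0.00988323.
r ≈ 4·0.00988323 = 3.95329%.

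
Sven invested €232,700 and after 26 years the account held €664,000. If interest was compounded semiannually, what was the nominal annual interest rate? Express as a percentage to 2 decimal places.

The 52-period growth factor is 664,000/232,700 = 2.85346.
r/2 = 2.85346^(1/52) − 1 ≈ 0.0203687, so r ≈ 2·0.0203687 = 4.07375%.

4.07%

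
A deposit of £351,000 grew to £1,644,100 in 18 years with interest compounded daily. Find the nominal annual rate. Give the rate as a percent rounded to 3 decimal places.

8.580%

(1 + r/365)^6570 = 1,644,100/351,000 = 4.68405.
1 + r/365 = 4.68405^(1/6570) ≈ 1.000235, so r/365 ≈ 0.00023506.
r ≈ 365·0.00023506 = 8.57969%.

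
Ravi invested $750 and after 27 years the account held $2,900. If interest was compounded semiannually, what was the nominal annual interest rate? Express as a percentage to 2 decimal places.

(1 + r/2)^54 = 2,900/750 = 3.86667.
1 + r/2 = 3.86667^(1/54) ≈ 1.025361, so r/2 ≈ 0.0253606.
r ≈ 2·0.0253606 = 5.07211%.

5.07%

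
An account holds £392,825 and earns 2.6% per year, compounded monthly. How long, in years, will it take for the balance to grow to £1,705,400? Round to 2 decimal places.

(1 + 0.00216667)^(12t) = 1,705,400/392,825 = 4.3414.
12t·ln(1 + 0.00216667) = ln(4.3414); 12t = 1.4682/0.00216432 ≈ 678.3603.
t ≈ 56.5300 years.

56.53 years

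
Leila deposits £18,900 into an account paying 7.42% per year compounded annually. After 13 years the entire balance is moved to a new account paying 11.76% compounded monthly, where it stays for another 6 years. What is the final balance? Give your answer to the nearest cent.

Phase 1: 18,900·(1 + 0.0742)^13 ≈ 47,925.7291.
Phase 2: 47,925.7291·(1 + 0.0098)^72 ≈ 96,719.7369.

£96,719.74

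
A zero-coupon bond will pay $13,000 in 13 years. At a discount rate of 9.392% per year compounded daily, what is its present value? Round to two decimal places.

Periodic rate = 9.392%/365 = 0.000257315; 4745 periods.
P = 13,000/(1 + 0.09392/365)^4745 ≈ 13,000/3.3899085385 ≈ 3,834.9117.

$3,834.91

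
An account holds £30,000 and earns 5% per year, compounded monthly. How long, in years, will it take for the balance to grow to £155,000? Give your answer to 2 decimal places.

(1 + 0.00416667)^(12t) = 155,000/30,000 = 5.1667.
12t·ln(1 + 0.00416667) = ln(5.1667); 12t = 1.6422/0.00415801 ≈ 394.9552.
t ≈ 32.9129 years.

32.91 years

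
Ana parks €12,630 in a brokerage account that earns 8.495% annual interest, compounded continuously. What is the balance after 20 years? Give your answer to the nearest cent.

€69,066.85

A = P·e^(rt) = 12,630·e^(0.08495·20) = 12,630·e^1.699.
e^1.699 ≈ 5.4684761804, so A ≈ 69,066.8542.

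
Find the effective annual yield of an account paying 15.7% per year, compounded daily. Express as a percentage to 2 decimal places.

17.00%

EAR = (1 + 15.7%/365)^365 − 1 = (1 + 0.000430137)^365 − 1.
(1 + 0.000430137)^365 ≈ 1.169956, so EAR ≈ 16.99561%.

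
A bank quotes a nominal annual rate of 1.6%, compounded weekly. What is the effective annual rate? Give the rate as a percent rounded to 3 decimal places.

1.613%

EAR = (1 + 1.6%/52)^52 − 1 = (1 + 0.000307692)^52 − 1.
(1 + 0.000307692)^52 ≈ 1.016126, so EAR ≈ 1.61262%.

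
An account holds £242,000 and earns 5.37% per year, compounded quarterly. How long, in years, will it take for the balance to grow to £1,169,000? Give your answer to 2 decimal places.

29.53 years

We need (1 + 0.013425)^(4t) = 4.8306, so 4t = ln 4.8306 / ln 1.013425 ≈ 118.1017.
t ≈ 118.1017/4 = 29.5254 years.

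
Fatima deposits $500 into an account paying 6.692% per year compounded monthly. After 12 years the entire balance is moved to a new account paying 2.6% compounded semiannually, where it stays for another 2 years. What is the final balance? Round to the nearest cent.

$1,172.72

Phase 1: 500·(1 + 0.06692/12)^144 ≈ 1,113.6712.
Phase 2: 1,113.6712·(1 + 0.013)^4 ≈ 1,172.7212.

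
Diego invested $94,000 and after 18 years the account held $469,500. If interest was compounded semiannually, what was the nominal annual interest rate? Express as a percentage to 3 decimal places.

9.138%

(1 + r/2)^36 = 469,500/94,000 = 4.99468.
1 + r/2 = 4.99468^(1/36) ≈ 1.04569, so r/2 ≈ 0.0456901.
r ≈ 2·0.0456901 = 9.13802%.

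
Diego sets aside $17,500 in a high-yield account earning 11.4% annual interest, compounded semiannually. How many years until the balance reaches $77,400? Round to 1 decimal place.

13.4 years

(1 + 0.057)^(2t) = 77,400/17,500 = 4.4229.
2t·ln(1 + 0.057) = ln(4.4229); 2t = 1.4868/0.0554347 ≈ 26.8205.
t ≈ 13.4102 years.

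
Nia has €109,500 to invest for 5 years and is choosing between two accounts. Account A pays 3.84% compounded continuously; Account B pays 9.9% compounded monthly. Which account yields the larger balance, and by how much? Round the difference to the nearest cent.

A: e^(0.0384·5) = e^0.192 ≈ 1.21167051696, so 109,500 × 1.21167051696 ≈ 132,677.9216.
B: (1 + 0.00825)^60 ≈ 1.63717023703, so 109,500 × 1.63717023703 ≈ 179,270.1410.
Difference ≈ 46,592.2193 in favor of B.

Account B, by €46,592.22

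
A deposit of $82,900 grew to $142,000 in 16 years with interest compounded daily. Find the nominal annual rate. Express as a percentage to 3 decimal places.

(1 + r/365)^5840 = 142,000/82,900 = 1.71291.
1 + r/365 = 1.71291^(1/5840) ≈ 1.000092, so r/365 ≈ 0.0000921604.
r ≈ 365·0.0000921604 = 3.36385%.

3.364%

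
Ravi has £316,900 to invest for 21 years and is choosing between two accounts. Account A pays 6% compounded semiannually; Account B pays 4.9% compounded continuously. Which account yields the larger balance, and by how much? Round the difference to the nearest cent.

Account A growth factor: (1 + 0.03)^42 ≈ 3.460695893532; balance ≈ 1,096,694.5287.
Account B growth factor: e^(0.049·21) = e^1.029 ≈ 2.79826616893; balance ≈ 886,770.5489.
Account A is larger by 209,923.9797.

Account A, by £209,923.98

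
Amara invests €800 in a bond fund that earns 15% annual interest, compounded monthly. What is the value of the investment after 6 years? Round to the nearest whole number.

Periodic rate = 15%/12 = 0.0125; periods = 12·6 = 72.
A = 800·(1 + 0.0125)^72 ≈ 800·2.445920268 ≈ 1,956.7362.

€1,957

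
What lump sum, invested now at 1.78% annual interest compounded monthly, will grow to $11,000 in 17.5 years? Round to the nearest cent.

Growth factor = (1 + 0.0178/12)^210 ≈ 1.3651566706.
P = 11,000/1.3651566706 ≈ 8,057.6832.

$8,057.68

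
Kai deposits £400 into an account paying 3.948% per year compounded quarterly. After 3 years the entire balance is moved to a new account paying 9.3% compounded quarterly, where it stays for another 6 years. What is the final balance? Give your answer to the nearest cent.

Phase 1: 400·(1 + 0.00987)^12 ≈ 450.0343.
Phase 2: 450.0343·(1 + 0.02325)^24 ≈ 781.2818.

£781.28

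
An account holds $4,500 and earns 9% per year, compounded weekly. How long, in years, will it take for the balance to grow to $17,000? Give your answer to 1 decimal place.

14.8 years

We need (1 + 0.00173077)^(52t) = 3.7778, so 52t = ln 3.7778 / ln 1.001731 ≈ 768.6096.
t ≈ 768.6096/52 = 14.7810 years.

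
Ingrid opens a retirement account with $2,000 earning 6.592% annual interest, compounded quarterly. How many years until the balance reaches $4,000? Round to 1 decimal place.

We need (1 + 0.01648)^(4t) = 2, so 4t = ln 2 / ln 1.01648 ≈ 42.4055.
t ≈ 42.4055/4 = 10.6014 years.

10.6 years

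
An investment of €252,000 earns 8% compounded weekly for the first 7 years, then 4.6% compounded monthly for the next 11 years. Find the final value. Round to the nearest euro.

€730,721

After 7 years at 8%: 252,000 × 1.7499192991 ≈ 440,979.6634.
Then 11 years at 4.6%: 440,979.6634 × 1.65703960208 ≈ 730,720.7659.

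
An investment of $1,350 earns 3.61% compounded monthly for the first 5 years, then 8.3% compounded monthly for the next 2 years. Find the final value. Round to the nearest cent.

After 5 years at 3.61%: 1,350 × 1.197491607 ≈ 1,616.6137.
Then 2 years at 8.3%: 1,616.6137 × 1.179898656 ≈ 1,907.4403.

$1,907.44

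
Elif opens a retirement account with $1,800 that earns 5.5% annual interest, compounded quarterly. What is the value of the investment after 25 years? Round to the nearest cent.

$7,052.76

Periodic rate = 5.5%/4 = 0.01375; periods = 4·25 = 100.
A = 1,800·(1 + 0.01375)^100 ≈ 1,800·3.918201097 ≈ 7,052.7620.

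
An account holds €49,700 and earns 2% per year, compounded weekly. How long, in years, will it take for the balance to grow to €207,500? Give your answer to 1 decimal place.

71.5 years

(1 + 0.000384615)^(52t) = 207,500/49,700 = 4.1751.
52t·ln(1 + 0.000384615) = ln(4.1751); 52t = 1.4291/0.000384541 ≈ 3716.4432.
t ≈ 71.4701 years.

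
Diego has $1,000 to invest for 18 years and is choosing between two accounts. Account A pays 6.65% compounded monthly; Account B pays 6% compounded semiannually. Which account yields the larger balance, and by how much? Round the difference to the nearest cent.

A: (1 + 0.0665/12)^216 ≈ 3.299251139, so 1,000 × 3.299251139 ≈ 3,299.2511.
B: (1 + 0.03)^36 ≈ 2.898278328, so 1,000 × 2.898278328 ≈ 2,898.2783.
Difference ≈ 400.9728 in favor of A.

Account A, by $400.97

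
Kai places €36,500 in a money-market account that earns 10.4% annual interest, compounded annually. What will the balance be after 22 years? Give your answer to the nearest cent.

Growth factor = (1 + 0.104)^22 ≈ 8.81697510703.
A ≈ 36,500 × 8.81697510703 ≈ 321,819.5914.

€321,819.59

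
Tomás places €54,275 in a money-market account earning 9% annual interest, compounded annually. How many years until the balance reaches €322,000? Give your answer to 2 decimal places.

20.66 years

We need (1 + 0.09)^t = 5.9327, so t = ln 5.9327 / ln 1.09 ≈ 20.6607.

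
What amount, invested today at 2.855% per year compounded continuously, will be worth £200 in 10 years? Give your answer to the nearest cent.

P = A·e^(−rt) = 200·e^(−0.2855).
e^(−0.2855) ≈ 0.751638341, so P ≈ 150.3277.

£150.33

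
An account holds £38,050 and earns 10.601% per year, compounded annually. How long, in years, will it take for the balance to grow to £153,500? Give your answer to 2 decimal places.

(1 + 0.10601)^t = 153,500/38,050 = 4.0342.
t·ln(1 + 0.10601) = ln(4.0342); t = 1.3948/0.100759 ≈ 13.8429.

13.84 years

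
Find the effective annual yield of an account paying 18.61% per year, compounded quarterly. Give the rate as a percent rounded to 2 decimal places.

19.95%

One year is 4 periods at 0.046525 each: (1 + 0.046525)^4 ≈ 1.199495.
EAR = 1.199495 − 1 ≈ 19.94950%.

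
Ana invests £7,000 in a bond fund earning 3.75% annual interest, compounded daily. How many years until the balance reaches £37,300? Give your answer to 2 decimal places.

We need (1 + 0.00010274)^(365t) = 5.3286, so 365t = ln 5.3286 / ln 1.000103 ≈ 16285.5128.
t ≈ 16285.5128/365 = 44.6178 years.

44.62 years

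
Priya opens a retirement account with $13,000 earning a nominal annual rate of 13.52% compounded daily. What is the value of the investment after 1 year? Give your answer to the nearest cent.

$14,881.58

Periodic rate = 13.52%/365 = 0.000370411; periods = 365·1 = 365.
A = 13,000·(1 + 0.1352/365)^365 ≈ 13,000·1.1447370574 ≈ 14,881.5817.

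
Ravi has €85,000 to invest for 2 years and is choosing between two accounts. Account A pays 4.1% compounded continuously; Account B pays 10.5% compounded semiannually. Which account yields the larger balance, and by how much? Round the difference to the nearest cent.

A: e^(0.041·2) = e^0.082 ≈ 1.0854558098, so 85,000 × 1.0854558098 ≈ 92,263.7438.
B: (1 + 0.0525)^4 ≈ 1.22712390941, so 85,000 × 1.22712390941 ≈ 104,305.5323.
Difference ≈ 12,041.7885 in favor of B.

Account B, by €12,041.79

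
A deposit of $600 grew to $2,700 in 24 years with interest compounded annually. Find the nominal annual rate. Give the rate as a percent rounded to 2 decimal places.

6.47%

The 24-period growth factor is 2,700/600 = 4.5.
r = 4.5^(1/24) − 1 ≈ 0.0646753, i.e. 6.46753%.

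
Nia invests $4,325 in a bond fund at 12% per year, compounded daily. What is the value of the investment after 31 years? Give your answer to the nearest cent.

$178,359.43

Growth factor = (1 + 0.12/365)^11315 ≈ 41.2391738885.
A ≈ 4,325 × 41.2391738885 ≈ 178,359.4271.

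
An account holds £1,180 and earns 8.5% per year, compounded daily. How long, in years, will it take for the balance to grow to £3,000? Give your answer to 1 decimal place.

(1 + 0.000232877)^(365t) = 3,000/1,180 = 2.5424.
365t·ln(1 + 0.000232877) = ln(2.5424); 365t = 0.9331/0.00023285 ≈ 4007.2985.
t ≈ 10.9789 years.

11.0 years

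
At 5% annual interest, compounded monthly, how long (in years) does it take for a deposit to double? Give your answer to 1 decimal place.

(1 + 0.00416667)^(12t) = 2.
12t = ln 2 / ln(1 + 0.00416667) ≈ 0.69315/0.00415801 ≈ 166.7017.
t ≈ 13.8918.

13.9 years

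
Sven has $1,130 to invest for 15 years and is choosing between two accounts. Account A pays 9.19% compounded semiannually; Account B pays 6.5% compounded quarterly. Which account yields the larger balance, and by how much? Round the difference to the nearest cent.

Account A, by $1,376.74

A: (1 + 0.04595)^30 ≈ 3.848821127, so 1,130 × 3.848821127 ≈ 4,349.1679.
B: (1 + 0.01625)^60 ≈ 2.630470987, so 1,130 × 2.630470987 ≈ 2,972.4322.
Difference ≈ 1,376.7357 in favor of A.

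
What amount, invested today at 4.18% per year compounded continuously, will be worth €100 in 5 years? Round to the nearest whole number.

€81

P = A·e^(−rt) = 100·e^(−0.209).
e^(−0.209) ≈ 0.81139524, so P ≈ 81.1395.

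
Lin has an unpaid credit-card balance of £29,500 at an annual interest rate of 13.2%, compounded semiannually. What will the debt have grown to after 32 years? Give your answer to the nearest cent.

Periodic rate = 13.2%/2 = 0.066; periods = 2·32 = 64.
A = 29,500·(1 + 0.066)^64 ≈ 29,500·59.76695089674 ≈ 1,763,125.0515.

£1,763,125.05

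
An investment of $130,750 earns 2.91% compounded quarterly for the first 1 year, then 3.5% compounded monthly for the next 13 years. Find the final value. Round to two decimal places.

Phase 1: 130,750·(1 + 0.007275)^4 ≈ 134,596.5469.
Phase 2: 134,596.5469·(1 + 0.035/12)^156 ≈ 212,007.0456.

$212,007.05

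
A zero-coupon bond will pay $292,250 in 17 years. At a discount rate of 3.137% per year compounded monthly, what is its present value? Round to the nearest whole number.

Growth factor = (1 + 0.03137/12)^204 ≈ 1.70334532896.
P = 292,250/1.70334532896 ≈ 171,574.1342.

$171,574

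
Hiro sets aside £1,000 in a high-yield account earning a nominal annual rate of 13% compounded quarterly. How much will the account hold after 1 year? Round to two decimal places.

Periodic rate = 13%/4 = 0.0325; periods = 4·1 = 4.
A = 1,000·(1 + 0.0325)^4 ≈ 1,000·1.136475928 ≈ 1,136.4759.

£1,136.48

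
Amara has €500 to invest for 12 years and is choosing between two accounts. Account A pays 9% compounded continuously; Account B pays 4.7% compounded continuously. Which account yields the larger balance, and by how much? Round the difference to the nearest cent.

Account A, by €593.50

A: e^(0.09·12) = e^1.08 ≈ 2.944679551, so 500 × 2.944679551 ≈ 1,472.3398.
B: e^(0.047·12) = e^0.564 ≈ 1.75768921, so 500 × 1.75768921 ≈ 878.8446.
Difference ≈ 593.4952 in favor of A.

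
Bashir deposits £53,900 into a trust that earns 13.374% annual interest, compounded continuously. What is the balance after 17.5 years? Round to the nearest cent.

A = P·e^(rt) = 53,900·e^(0.13374·17.5) = 53,900·e^2.34045.
e^2.34045 ≈ 10.3859091704, so A ≈ 559,800.5043.

£559,800.50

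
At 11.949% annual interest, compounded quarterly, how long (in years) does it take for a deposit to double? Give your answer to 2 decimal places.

(1 + 0.0298725)^(4t) = 2.
4t = ln 2 / ln(1 + 0.0298725) ≈ 0.69315/0.029435 ≈ 23.5484.
t ≈ 5.8871.

5.89 years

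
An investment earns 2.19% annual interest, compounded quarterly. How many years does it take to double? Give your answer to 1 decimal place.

(1 + 0.005475)^(4t) = 2.
4t = ln 2 / ln(1 + 0.005475) ≈ 0.69315/0.00546007 ≈ 126.9485.
t ≈ 31.7371.

31.7 years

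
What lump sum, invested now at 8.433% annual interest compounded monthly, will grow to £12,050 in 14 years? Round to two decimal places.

Periodic rate = 8.433%/12 = 0.0070275; 168 periods.
P = 12,050/(1 + 0.0070275)^168 ≈ 12,050/3.2429743887 ≈ 3,715.7247.

£3,715.72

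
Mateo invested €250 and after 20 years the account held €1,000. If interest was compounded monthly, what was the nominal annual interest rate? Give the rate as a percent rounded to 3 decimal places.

6.952%

(1 + r/12)^240 = 1,000/250 = 4.
1 + r/12 = 4^(1/240) ≈ 1.005793, so r/12 ≈ 0.00579294.
r ≈ 12·0.00579294 = 6.95153%.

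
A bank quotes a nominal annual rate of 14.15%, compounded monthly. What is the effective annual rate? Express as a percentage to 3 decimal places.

EAR = (1 + 14.15%/12)^12 − 1 = (1 + 0.0117917)^12 − 1.
(1 + 0.0117917)^12 ≈ 1.151047, so EAR ≈ 15.10473%.

15.105%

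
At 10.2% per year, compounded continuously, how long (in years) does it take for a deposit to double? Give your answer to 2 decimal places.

6.80 years

e^(0.102t) = 2, so 0.102t = ln 2 ≈ 0.69315.
t ≈ 0.69315/0.102 ≈ 6.7956.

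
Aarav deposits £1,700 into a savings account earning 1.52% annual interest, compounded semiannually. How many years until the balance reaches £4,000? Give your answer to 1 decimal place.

56.5 years

We need (1 + 0.0076)^(2t) = 2.3529, so 2t = ln 2.3529 / ln 1.0076 ≈ 113.0149.
t ≈ 113.0149/2 = 56.5075 years.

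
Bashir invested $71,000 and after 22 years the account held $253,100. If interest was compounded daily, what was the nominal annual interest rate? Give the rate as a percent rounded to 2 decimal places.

The 8030-period growth factor is 253,100/71,000 = 3.56479.
r/365 = 3.56479^(1/8030) − 1 ≈ 0.000158307, so r ≈ 365·0.000158307 = 5.77821%.

5.78%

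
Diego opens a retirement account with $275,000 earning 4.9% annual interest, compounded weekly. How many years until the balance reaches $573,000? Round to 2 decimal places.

(1 + 0.000942308)^(52t) = 573,000/275,000 = 2.0836.
52t·ln(1 + 0.000942308) = ln(2.0836); 52t = 0.73411/0.000941864 ≈ 779.4274.
t ≈ 14.9890 years.

14.99 years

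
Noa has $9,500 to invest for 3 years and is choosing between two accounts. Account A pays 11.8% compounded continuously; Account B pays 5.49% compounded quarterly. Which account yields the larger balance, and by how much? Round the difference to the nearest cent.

A: e^(0.118·3) = e^0.354 ≈ 1.4247551865, so 9,500 × 1.4247551865 ≈ 13,535.1743.
B: (1 + 0.013725)^12 ≈ 1.1777195487, so 9,500 × 1.1777195487 ≈ 11,188.3357.
Difference ≈ 2,346.8386 in favor of A.

Account A, by $2,346.84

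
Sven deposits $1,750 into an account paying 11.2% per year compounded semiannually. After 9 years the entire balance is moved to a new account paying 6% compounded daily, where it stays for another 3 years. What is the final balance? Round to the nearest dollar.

$5,587

Phase 1: 1,750·(1 + 0.056)^18 ≈ 4,666.4711.
Phase 2: 4,666.4711·(1 + 0.06/365)^1095 ≈ 5,586.6975.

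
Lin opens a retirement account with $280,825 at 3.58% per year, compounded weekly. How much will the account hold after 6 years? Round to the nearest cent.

$348,088.86

Growth factor = (1 + 0.0358/52)^312 ≈ 1.23952233681.
A ≈ 280,825 × 1.23952233681 ≈ 348,088.8602.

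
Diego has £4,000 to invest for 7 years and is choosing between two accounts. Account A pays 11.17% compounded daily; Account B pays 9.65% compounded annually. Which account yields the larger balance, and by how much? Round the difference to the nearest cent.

A: (1 + 0.1117/365)^2555 ≈ 2.185359581, so 4,000 × 2.185359581 ≈ 8,741.4383.
B: (1 + 0.0965)^7 ≈ 1.905725969, so 4,000 × 1.905725969 ≈ 7,622.9039.
Difference ≈ 1,118.5344 in favor of A.

Account A, by £1,118.53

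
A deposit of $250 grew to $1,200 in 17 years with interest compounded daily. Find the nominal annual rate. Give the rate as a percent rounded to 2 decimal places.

(1 + r/365)^6205 = 1,200/250 = 4.8.
1 + r/365 = 4.8^(1/6205) ≈ 1.000253, so r/365 ≈ 0.000252831.
r ≈ 365·0.000252831 = 9.22832%.

9.23%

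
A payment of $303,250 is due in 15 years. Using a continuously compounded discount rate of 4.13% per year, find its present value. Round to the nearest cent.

$163,213.24

P = A·e^(−rt) = 303,250·e^(−0.6195).
e^(−0.6195) ≈ 0.538213477068, so P ≈ 163,213.2369.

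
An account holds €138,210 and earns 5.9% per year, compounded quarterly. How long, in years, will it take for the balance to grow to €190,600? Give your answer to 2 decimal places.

We need (1 + 0.01475)^(4t) = 1.3791, so 4t = ln 1.3791 / ln 1.01475 ≈ 21.9503.
t ≈ 21.9503/4 = 5.4876 years.

5.49 years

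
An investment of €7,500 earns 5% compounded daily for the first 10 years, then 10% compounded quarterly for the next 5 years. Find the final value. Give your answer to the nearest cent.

€20,261.47

After 10 years at 5%: 7,500 × 1.6486648138 ≈ 12,364.9861.
Then 5 years at 10%: 12,364.9861 × 1.6386164403 ≈ 20,261.4695.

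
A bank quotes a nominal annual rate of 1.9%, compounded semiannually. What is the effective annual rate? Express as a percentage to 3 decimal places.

1.909%

One year is 2 periods at 0.0095 each: (1 + 0.0095)^2 ≈ 1.01909.
EAR = 1.01909 − 1 ≈ 1.90903%.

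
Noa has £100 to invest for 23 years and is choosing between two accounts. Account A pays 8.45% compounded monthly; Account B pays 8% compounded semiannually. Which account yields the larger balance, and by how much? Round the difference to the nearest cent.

A: (1 + 0.0845/12)^276 ≈ 6.93575014, so 100 × 6.93575014 ≈ 693.5750.
B: (1 + 0.04)^46 ≈ 6.07482271, so 100 × 6.07482271 ≈ 607.4823.
Difference ≈ 86.0927 in favor of A.

Account A, by £86.09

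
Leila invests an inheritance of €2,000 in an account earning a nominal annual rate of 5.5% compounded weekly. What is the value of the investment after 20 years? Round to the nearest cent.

€6,004.84

Growth factor = (1 + 0.055/52)^1040 ≈ 3.002420147.
A ≈ 2,000 × 3.002420147 ≈ 6,004.8403.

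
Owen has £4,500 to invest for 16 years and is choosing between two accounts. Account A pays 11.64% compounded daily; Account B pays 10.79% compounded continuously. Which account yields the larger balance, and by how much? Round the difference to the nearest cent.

A: (1 + 0.1164/365)^5840 ≈ 6.4372607459, so 4,500 × 6.4372607459 ≈ 28,967.6734.
B: e^(0.1079·16) = e^1.7264 ≈ 5.620384062, so 4,500 × 5.620384062 ≈ 25,291.7283.
Difference ≈ 3,675.9451 in favor of A.

Account A, by £3,675.95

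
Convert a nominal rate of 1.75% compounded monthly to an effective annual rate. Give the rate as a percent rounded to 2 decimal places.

1.76%

EAR = (1 + 1.75%/12)^12 − 1 = (1 + 0.00145833)^12 − 1.
(1 + 0.00145833)^12 ≈ 1.017641, so EAR ≈ 1.76410%.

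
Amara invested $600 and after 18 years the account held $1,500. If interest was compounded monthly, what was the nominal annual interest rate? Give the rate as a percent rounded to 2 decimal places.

The 216-period growth factor is 1,500/600 = 2.5.
r/12 = 2.5^(1/216) − 1 ≈ 0.0042511, so r ≈ 12·0.0042511 = 5.10132%.

5.10%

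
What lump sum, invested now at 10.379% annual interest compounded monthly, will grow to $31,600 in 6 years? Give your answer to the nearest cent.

$16,997.98

Periodic rate = 10.379%/12 = 0.00864917; 72 periods.
P = 31,600/(1 + 0.10379/12)^72 ≈ 31,600/1.8590439266 ≈ 16,997.9846.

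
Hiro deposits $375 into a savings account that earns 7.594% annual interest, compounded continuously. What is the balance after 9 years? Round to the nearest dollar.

A = P·e^(rt) = 375·e^(0.07594·9) = 375·e^0.68346.
e^0.68346 ≈ 1.98071918, so A ≈ 742.7697.

$743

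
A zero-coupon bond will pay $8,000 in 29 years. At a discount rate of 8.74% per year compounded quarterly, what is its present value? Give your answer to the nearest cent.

Periodic rate = 8.74%/4 = 0.02185; 116 periods.
P = 8,000/(1 + 0.02185)^116 ≈ 8,000/12.27182957 ≈ 651.8995.

$651.90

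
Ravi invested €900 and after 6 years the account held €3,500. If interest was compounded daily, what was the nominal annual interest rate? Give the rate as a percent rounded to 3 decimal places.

(1 + r/365)^2190 = 3,500/900 = 3.88889.
1 + r/365 = 3.88889^(1/2190) ≈ 1.00062, so r/365 ≈ 0.00062034.
r ≈ 365·0.00062034 = 22.64241%.

22.642%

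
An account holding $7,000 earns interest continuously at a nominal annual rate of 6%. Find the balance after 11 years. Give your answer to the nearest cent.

A = P·e^(rt) = 7,000·e^(0.06·11) = 7,000·e^0.66.
e^0.66 ≈ 1.9347923344, so A ≈ 13,543.5463.

$13,543.55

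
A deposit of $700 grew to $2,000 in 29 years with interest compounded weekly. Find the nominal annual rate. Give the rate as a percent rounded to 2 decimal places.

The 1508-period growth factor is 2,000/700 = 2.85714.
r/52 = 2.85714^(1/1508) − 1 ≈ 0.000696411, so r ≈ 52·0.000696411 = 3.62134%.

3.62%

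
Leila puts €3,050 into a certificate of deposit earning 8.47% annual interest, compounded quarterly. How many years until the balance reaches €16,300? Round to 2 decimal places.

20.00 years

(1 + 0.021175)^(4t) = 16,300/3,050 = 5.3443.
4t·ln(1 + 0.021175) = ln(5.3443); 4t = 1.676/0.0209539 ≈ 79.9861.
t ≈ 19.9965 years.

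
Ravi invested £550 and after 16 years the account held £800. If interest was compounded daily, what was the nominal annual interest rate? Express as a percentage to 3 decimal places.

The 5840-period growth factor is 800/550 = 1.45455.
r/365 = 1.45455^(1/5840) − 1 ≈ 0.0000641619, so r ≈ 365·0.0000641619 = 2.34191%.

2.342%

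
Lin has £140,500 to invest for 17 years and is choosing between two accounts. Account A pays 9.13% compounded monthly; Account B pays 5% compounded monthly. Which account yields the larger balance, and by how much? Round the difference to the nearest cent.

Account A growth factor: (1 + 0.0913/12)^204 ≈ 4.69371946816; balance ≈ 659,467.5853.
Account B growth factor: (1 + 0.05/12)^204 ≈ 2.33551884608; balance ≈ 328,140.3979.
Account A is larger by 331,327.1874.

Account A, by £331,327.19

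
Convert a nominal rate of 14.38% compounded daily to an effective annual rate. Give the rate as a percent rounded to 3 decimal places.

15.462%

EAR = (1 + 14.38%/365)^365 − 1 = (1 + 0.000393973)^365 − 1.
(1 + 0.000393973)^365 ≈ 1.15462, so EAR ≈ 15.46205%.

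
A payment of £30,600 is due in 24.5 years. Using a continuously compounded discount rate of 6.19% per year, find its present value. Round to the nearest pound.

P = A·e^(−rt) = 30,600·e^(−1.51655).
e^(−1.51655) ≈ 0.21946774607, so P ≈ 6,715.7130.

£6,716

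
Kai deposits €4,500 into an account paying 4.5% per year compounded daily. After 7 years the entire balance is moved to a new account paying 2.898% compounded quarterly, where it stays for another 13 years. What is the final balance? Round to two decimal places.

€8,974.97

Phase 1: 4,500·(1 + 0.045/365)^2555 ≈ 6,166.0472.
Phase 2: 6,166.0472·(1 + 0.007245)^52 ≈ 8,974.9718.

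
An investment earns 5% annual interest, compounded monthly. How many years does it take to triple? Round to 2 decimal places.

(1 + 0.00416667)^(12t) = 3.
12t = ln 3 / ln(1 + 0.00416667) ≈ 1.0986/0.00415801 ≈ 264.2159.
t ≈ 22.0180.

22.02 years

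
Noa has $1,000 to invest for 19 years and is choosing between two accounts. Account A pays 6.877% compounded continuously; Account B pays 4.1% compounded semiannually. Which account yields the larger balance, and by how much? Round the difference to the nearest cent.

Account A growth factor: e^(0.06877·19) = e^1.30663 ≈ 3.693704929; balance ≈ 3,693.7049.
Account B growth factor: (1 + 0.0205)^38 ≈ 2.162192437; balance ≈ 2,162.1924.
Account A is larger by 1,531.5125.

Account A, by $1,531.51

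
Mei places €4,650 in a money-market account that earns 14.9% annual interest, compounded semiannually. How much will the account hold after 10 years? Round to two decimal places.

€19,569.57

Growth factor = (1 + 0.0745)^20 ≈ 4.2085103207.
A ≈ 4,650 × 4.2085103207 ≈ 19,569.5730.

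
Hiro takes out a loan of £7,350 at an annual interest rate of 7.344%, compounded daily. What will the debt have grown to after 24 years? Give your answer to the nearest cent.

£42,823.33

Periodic rate = 7.344%/365 = 0.000201205; periods = 365·24 = 8760.
A = 7,350·(1 + 0.07344/365)^8760 ≈ 7,350·5.826303233 ≈ 42,823.3288.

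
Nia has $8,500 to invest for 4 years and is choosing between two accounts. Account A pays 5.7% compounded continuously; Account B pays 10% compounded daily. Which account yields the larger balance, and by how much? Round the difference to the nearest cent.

Account B, by $2,003.09

A: e^(0.057·4) = e^0.228 ≈ 1.2560853254, so 8,500 × 1.2560853254 ≈ 10,676.7253.
B: (1 + 0.1/365)^1460 ≈ 1.491742971, so 8,500 × 1.491742971 ≈ 12,679.8153.
Difference ≈ 2,003.0900 in favor of B.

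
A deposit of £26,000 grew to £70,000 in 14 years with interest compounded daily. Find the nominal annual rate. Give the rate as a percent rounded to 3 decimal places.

7.075%

The 5110-period growth factor is 70,000/26,000 = 2.69231.
r/365 = 2.69231^(1/5110) − 1 ≈ 0.000193835, so r ≈ 365·0.000193835 = 7.07496%.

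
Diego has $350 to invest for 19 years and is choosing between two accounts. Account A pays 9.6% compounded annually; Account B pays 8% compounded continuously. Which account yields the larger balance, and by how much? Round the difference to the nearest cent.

Account A, by $397.14

A: (1 + 0.096)^19 ≈ 5.706903498, so 350 × 5.706903498 ≈ 1,997.4162.
B: e^(0.08·19) = e^1.52 ≈ 4.572225195, so 350 × 4.572225195 ≈ 1,600.2788.
Difference ≈ 397.1374 in favor of A.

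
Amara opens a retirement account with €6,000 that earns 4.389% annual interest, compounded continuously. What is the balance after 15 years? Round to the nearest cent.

A = P·e^(rt) = 6,000·e^(0.04389·15) = 6,000·e^0.65835.
e^0.65835 ≈ 1.9316025593, so A ≈ 11,589.6154.

€11,589.62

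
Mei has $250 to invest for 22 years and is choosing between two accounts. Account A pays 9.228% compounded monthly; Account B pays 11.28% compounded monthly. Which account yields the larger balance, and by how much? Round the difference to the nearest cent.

Account B, by $1,066.54

A: (1 + 0.00769)^264 ≈ 7.556391973, so 250 × 7.556391973 ≈ 1,889.0980.
B: (1 + 0.0094)^264 ≈ 11.82255396, so 250 × 11.82255396 ≈ 2,955.6385.
Difference ≈ 1,066.5405 in favor of B.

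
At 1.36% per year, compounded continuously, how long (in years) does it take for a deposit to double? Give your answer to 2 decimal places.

50.97 years

e^(0.0136t) = 2, so 0.0136t = ln 2 ≈ 0.69315.
t ≈ 0.69315/0.0136 ≈ 50.9667.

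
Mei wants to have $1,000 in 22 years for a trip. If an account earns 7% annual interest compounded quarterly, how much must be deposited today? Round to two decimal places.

Growth factor = (1 + 0.0175)^88 ≈ 4.6028707.
P = 1,000/4.6028707 ≈ 217.2557.

$217.26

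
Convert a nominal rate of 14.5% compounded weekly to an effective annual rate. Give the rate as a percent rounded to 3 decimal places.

One year is 52 periods at 0.00278846 each: (1 + 0.00278846)^52 ≈ 1.155806.
EAR = 1.155806 − 1 ≈ 15.58063%.

15.581%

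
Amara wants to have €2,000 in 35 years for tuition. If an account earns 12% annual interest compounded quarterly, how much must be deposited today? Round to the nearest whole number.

€32

Growth factor = (1 + 0.03)^140 ≈ 62.69190383.
P = 2,000/62.69190383 ≈ 31.9020.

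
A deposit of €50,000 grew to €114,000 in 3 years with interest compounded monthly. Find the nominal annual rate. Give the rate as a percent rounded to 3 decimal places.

27.789%

(1 + r/12)^36 = 114,000/50,000 = 2.28.
1 + r/12 = 2.28^(1/36) ≈ 1.023158, so r/12 ≈ 0.0231578.
r ≈ 12·0.0231578 = 27.78940%.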